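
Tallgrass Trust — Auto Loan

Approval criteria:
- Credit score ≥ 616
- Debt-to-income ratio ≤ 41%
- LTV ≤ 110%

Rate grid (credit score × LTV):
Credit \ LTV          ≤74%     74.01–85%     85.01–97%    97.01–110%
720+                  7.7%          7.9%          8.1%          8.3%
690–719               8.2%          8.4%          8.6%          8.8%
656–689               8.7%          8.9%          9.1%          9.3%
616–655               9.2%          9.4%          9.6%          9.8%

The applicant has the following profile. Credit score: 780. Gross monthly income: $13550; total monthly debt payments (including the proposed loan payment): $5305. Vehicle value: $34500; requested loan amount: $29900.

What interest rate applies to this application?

8.1%

Credit score 780 ≥ 616; DTI = 5,305/13,550 = 39.2% ≤ 41%
LTV = 29,900/34,500 = 86.7% ≤ 110%
Row: 780 falls in 720+. Column: 86.7% falls in 85.01–97%. Rate = 8.1%.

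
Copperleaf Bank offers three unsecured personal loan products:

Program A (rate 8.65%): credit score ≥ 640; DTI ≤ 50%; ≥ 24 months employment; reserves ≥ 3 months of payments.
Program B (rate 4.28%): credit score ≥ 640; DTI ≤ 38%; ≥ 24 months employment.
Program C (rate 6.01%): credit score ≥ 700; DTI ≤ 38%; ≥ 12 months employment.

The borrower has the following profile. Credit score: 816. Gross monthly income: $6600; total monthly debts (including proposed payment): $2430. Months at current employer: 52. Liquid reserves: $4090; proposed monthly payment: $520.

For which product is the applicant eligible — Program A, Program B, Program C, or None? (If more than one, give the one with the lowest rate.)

DTI = 2,430/6,600 = 36.8%.
Reserves = 4,090/520 = 7.9 months.
Program A: score 816 ≥ 640; DTI 36.8% ≤ 50%; employment 52 ≥ 24 mo; reserves 7.9 ≥ 3 mo → qualifies.
Program B: score 816 ≥ 640; DTI 36.8% ≤ 38%; employment 52 ≥ 24 mo → qualifies.
Program C: score 816 ≥ 700; DTI 36.8% ≤ 38%; employment 52 ≥ 12 mo → qualifies.
Qualifying: Program A, Program B, Program C. Lowest rate is 4.28% → Program B.

Program B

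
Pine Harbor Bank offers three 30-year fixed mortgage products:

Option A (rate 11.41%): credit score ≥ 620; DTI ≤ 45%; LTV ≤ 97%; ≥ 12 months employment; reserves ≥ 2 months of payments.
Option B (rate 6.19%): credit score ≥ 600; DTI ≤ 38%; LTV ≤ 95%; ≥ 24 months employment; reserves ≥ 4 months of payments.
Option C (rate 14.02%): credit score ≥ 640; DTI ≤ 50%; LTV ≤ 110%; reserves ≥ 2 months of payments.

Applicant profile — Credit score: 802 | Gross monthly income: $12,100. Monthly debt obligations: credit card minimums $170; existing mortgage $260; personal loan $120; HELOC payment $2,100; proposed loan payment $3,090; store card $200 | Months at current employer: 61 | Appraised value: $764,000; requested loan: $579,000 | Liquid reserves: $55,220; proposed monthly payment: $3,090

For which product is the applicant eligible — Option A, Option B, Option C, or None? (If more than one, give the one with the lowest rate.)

Total debts = (170 + 260 + 120 + 2,100 + 3,090 + 200) = 5,940; DTI = 5,940/12,100 = 49.1%.
LTV = 579,000/764,000 = 75.8%.
Reserves = 55,220/3,090 = 17.9 months.
Option A: score 802 ≥ 620; DTI 49.1% > 45%; LTV 75.8% ≤ 97%; employment 61 ≥ 12 mo; reserves 17.9 ≥ 2 mo → does not qualify.
Option B: score 802 ≥ 600; DTI 49.1% > 38%; LTV 75.8% ≤ 95%; employment 61 ≥ 24 mo; reserves 17.9 ≥ 4 mo → does not qualify.
Option C: score 802 ≥ 640; DTI 49.1% ≤ 50%; LTV 75.8% ≤ 110%; reserves 17.9 ≥ 2 mo → qualifies.

Option C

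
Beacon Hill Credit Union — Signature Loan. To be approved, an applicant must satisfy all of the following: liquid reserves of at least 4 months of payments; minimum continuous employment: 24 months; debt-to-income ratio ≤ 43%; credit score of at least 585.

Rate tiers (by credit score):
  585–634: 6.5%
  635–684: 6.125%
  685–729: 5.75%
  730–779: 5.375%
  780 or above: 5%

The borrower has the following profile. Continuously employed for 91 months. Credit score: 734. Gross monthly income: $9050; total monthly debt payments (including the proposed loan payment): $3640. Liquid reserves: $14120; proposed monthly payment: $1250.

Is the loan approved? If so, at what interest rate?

Approved at 5.375%

Credit score 734 ≥ 585 (meets minimum)
DTI = 3,640/9,050 = 40.2% ≤ 43%
Employment 91 ≥ 24 months
Liquid reserves cover 14,120/1,250 = 11.3 months — ≥ 4 required
All requirements met. Score 734 falls in the 730–779 tier → 5.375%.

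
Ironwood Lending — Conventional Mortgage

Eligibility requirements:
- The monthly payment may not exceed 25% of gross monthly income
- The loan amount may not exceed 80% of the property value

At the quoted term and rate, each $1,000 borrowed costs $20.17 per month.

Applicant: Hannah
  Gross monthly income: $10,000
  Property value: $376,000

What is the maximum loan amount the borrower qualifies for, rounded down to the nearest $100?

$123,900

Payment cap: 25% × $10,000 = $2,500/month.
At $20.17 per $1,000, that supports 2,500/20.17 × 1,000 ≈ $123,946 → $123,900.
LTV cap: 80% × $376,000 = $300,800 → $300,800.
Binding constraint: payment-to-income.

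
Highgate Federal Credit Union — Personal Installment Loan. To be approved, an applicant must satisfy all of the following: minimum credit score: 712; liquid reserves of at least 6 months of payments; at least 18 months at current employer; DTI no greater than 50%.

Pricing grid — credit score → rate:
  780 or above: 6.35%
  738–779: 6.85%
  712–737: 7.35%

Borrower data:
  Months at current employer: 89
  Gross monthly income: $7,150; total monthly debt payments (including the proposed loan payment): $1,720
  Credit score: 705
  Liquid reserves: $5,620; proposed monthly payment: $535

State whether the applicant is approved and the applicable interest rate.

Denied

Credit score 705 < 712 (below minimum)
Debt-to-income = 1,720/7,150 = 24.1% — meets 50% limit
Employment 89 ≥ 18 months
Reserves: 5,620 ÷ 535 = 10.5 months (meets 6-month minimum)
Not all requirements met → denied.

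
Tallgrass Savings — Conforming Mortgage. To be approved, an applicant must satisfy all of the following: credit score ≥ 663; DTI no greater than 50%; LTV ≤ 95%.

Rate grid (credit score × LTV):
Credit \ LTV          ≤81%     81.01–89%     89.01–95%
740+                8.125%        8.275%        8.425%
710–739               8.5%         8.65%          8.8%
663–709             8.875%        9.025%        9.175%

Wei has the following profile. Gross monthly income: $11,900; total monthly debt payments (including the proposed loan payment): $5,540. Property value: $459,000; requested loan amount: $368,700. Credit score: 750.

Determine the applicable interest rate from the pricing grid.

8.125%

Credit score 750 ≥ 663; Debt-to-income = 5,540/11,900 = 46.6% — meets 50% limit
Loan-to-value = 368,700/459,000 = 80.3% — pass (95% max)
Score 750 is in the 740+ band; LTV 80.3% is in the ≤81% band → 8.125%.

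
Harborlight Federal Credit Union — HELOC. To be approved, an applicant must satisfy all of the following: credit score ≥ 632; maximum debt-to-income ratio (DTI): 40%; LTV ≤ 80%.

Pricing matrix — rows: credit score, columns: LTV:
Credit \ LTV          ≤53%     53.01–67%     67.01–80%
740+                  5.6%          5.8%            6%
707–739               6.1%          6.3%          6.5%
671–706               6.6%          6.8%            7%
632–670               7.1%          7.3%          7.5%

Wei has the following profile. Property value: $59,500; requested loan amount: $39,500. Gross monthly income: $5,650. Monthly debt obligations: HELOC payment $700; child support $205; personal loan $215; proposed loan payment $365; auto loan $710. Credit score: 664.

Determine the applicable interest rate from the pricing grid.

Credit score 664 ≥ 632; Total monthly debts = (700 + 205 + 215 + 365 + 710) = 2,195. Debt-to-income = 2,195/5,650 = 38.8% — meets 40% limit
Loan-to-value = 39,500/59,500 = 66.4% — pass (80% max)
Row: 664 falls in 632–670. Column: 66.4% falls in 53.01–67%. Rate = 7.3%.

7.3%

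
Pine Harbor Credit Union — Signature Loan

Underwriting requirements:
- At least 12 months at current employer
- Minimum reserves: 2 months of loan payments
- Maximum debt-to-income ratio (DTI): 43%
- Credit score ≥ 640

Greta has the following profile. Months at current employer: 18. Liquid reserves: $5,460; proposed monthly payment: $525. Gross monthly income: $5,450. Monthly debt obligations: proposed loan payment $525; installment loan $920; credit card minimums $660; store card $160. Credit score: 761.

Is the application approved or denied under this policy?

Employment 18 ≥ 12 months
Reserves = 5,460/525 = 10.4 months ≥ 2
Total monthly debts = (525 + 920 + 660 + 160) = 2,265. Debt-to-income = 2,265/5,450 = 41.6% — meets 43% limit
Credit score 761 ≥ 640 (meets)
All criteria satisfied.

Approved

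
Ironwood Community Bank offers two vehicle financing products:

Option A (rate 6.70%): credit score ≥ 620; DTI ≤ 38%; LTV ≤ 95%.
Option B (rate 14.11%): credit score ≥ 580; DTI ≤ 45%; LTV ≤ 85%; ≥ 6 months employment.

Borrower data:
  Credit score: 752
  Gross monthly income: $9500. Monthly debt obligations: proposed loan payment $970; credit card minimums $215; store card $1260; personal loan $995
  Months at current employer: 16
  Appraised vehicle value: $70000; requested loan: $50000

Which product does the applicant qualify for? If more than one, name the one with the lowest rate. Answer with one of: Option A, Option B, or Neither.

Option A

Total debts = (970 + 215 + 1,260 + 995) = 3,440; DTI = 3,440/9,500 = 36.2%.
LTV = 50,000/70,000 = 71.4%.
Option A: score 752 ≥ 620; DTI 36.2% ≤ 38%; LTV 71.4% ≤ 95% → qualifies.
Option B: score 752 ≥ 580; DTI 36.2% ≤ 45%; LTV 71.4% ≤ 85%; employment 16 ≥ 6 mo → qualifies.
Qualifying: Option A, Option B. Lowest rate is 6.70% → Option A.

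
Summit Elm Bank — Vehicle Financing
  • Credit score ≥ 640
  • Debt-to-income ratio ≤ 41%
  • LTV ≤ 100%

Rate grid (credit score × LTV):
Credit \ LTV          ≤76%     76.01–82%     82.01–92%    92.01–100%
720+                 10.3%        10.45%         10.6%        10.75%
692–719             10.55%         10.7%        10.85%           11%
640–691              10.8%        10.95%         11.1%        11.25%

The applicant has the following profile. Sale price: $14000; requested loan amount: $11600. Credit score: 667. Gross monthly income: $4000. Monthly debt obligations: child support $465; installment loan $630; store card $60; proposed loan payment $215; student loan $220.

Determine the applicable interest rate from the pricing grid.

11.1%

Credit score 667 ≥ 640; Total monthly debts = (465 + 630 + 60 + 215 + 220) = 1,590. DTI: 1,590 ÷ 4,000 = 39.8%, within the 41% cap
Loan-to-value = 11,600/14,000 = 82.9% — pass (100% max)
Credit 667 → row 640–691; LTV 82.9% → column 82.01–92%. Grid cell → 11.1%.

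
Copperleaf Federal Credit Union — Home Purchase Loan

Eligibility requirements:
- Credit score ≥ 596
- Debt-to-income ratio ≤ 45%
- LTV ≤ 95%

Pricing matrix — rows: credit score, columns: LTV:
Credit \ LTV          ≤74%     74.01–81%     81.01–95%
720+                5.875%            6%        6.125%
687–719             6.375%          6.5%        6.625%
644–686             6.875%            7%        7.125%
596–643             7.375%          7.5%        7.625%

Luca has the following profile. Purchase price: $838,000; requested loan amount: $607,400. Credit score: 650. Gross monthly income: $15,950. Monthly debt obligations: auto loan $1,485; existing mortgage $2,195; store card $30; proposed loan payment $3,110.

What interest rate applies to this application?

Credit score 650 ≥ 596; Total monthly debts = (1,485 + 2,195 + 30 + 3,110) = 6,820. DTI: 6,820 ÷ 15,950 = 42.8%, within the 45% cap
Loan-to-value = 607,400/838,000 = 72.5% — pass (95% max)
Score 650 is in the 644–686 band; LTV 72.5% is in the ≤74% band → 6.875%.

6.875%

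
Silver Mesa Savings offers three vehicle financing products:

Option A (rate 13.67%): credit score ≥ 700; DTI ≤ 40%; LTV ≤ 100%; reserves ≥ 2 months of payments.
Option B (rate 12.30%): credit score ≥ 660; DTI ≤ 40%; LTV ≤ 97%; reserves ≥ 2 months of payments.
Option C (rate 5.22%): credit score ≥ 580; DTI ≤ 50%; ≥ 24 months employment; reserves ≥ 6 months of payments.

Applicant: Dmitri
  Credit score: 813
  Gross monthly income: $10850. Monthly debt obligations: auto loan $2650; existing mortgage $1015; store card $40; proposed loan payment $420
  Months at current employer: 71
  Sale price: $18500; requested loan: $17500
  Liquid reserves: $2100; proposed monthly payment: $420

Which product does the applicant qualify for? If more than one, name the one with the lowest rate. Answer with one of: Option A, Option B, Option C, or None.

Option B

Total debts = (2,650 + 1,015 + 40 + 420) = 4,125; DTI = 4,125/10,850 = 38%.
LTV = 17,500/18,500 = 94.6%.
Reserves = 2,100/420 = 5.0 months.
Option A: score 813 ≥ 700; DTI 38% ≤ 40%; LTV 94.6% ≤ 100%; reserves 5.0 ≥ 2 mo → qualifies.
Option B: score 813 ≥ 660; DTI 38% ≤ 40%; LTV 94.6% ≤ 97%; reserves 5.0 ≥ 2 mo → qualifies.
Option C: score 813 ≥ 580; DTI 38% ≤ 50%; employment 71 ≥ 24 mo; reserves 5.0 < 6 mo → does not qualify.
Qualifying: Option A, Option B. Lowest rate is 12.30% → Option B.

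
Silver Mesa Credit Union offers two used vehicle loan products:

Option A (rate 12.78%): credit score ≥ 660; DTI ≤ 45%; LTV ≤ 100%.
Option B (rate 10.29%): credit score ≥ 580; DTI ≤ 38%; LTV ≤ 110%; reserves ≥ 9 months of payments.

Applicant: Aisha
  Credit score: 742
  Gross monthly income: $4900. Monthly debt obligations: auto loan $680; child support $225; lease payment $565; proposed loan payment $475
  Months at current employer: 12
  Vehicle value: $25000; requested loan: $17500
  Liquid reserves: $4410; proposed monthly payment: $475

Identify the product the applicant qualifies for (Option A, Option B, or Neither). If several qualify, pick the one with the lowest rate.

Option A

Total debts = (680 + 225 + 565 + 475) = 1,945; DTI = 1,945/4,900 = 39.7%.
LTV = 17,500/25,000 = 70%.
Reserves = 4,410/475 = 9.3 months.
Option A: score 742 ≥ 660; DTI 39.7% ≤ 45%; LTV 70% ≤ 100% → qualifies.
Option B: score 742 ≥ 580; DTI 39.7% > 38%; LTV 70% ≤ 110%; reserves 9.3 ≥ 9 mo → does not qualify.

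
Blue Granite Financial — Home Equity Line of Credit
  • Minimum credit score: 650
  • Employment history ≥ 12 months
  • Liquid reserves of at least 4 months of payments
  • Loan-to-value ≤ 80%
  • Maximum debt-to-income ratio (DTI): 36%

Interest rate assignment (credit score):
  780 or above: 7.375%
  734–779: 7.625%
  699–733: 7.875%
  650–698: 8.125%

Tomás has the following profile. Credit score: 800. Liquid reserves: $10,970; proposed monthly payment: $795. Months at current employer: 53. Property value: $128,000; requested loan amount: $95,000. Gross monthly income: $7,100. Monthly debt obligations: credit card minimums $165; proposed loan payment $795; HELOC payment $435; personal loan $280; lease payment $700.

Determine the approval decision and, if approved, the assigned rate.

Credit score 800 ≥ 650 (meets minimum)
Total monthly debts = (165 + 795 + 435 + 280 + 700) = 2,375. Debt-to-income = 2,375/7,100 = 33.5% — meets 36% limit
Employment 53 ≥ 12 months
LTV: 95,000 ÷ 128,000 = 74.2%, within 80% cap
Reserves = 10,970/795 = 13.8 months ≥ 4
All requirements met. Score 800 falls in the 780 or above tier → 7.375%.

Approved at 7.375%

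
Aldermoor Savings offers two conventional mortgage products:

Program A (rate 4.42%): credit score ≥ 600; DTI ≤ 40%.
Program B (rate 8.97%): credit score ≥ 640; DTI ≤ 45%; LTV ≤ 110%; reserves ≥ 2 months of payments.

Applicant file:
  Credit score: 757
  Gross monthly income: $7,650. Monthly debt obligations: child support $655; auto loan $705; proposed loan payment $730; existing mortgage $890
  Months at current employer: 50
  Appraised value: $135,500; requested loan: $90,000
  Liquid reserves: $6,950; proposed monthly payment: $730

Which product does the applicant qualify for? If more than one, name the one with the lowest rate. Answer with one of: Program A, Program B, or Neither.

Total debts = (655 + 705 + 730 + 890) = 2,980; DTI = 2,980/7,650 = 39%.
LTV = 90,000/135,500 = 66.4%.
Reserves = 6,950/730 = 9.5 months.
Program A: score 757 ≥ 600; DTI 39% ≤ 40% → qualifies.
Program B: score 757 ≥ 640; DTI 39% ≤ 45%; LTV 66.4% ≤ 110%; reserves 9.5 ≥ 2 mo → qualifies.
Qualifying: Program A, Program B. Lowest rate is 4.42% → Program A.

Program A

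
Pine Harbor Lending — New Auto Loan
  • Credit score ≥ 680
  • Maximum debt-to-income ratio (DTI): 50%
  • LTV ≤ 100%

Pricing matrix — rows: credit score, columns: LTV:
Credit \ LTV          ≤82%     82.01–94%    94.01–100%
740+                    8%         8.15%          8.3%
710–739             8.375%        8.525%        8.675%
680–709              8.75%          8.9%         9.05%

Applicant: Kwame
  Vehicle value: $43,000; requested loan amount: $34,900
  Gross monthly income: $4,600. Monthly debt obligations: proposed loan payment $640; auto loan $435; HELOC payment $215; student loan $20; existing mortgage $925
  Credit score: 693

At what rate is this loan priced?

Credit score 693 ≥ 680; Total monthly debts = (640 + 435 + 215 + 20 + 925) = 2,235. DTI = 2,235/4,600 = 48.6% ≤ 50%
Loan-to-value = 34,900/43,000 = 81.2% — pass (100% max)
Score 693 is in the 680–709 band; LTV 81.2% is in the ≤82% band → 8.75%.

8.75%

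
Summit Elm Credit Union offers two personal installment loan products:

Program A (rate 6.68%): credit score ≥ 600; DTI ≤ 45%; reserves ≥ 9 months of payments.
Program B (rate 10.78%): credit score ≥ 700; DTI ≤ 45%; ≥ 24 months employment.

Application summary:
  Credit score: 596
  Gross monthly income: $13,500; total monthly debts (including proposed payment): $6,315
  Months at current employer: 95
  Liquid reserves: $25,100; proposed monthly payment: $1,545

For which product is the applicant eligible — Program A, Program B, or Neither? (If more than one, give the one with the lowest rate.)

Neither

DTI = 6,315/13,500 = 46.8%.
Reserves = 25,100/1,545 = 16.2 months.
Program A: score 596 < 600; DTI 46.8% > 45%; reserves 16.2 ≥ 9 mo → does not qualify.
Program B: score 596 < 700; DTI 46.8% > 45%; employment 95 ≥ 24 mo → does not qualify.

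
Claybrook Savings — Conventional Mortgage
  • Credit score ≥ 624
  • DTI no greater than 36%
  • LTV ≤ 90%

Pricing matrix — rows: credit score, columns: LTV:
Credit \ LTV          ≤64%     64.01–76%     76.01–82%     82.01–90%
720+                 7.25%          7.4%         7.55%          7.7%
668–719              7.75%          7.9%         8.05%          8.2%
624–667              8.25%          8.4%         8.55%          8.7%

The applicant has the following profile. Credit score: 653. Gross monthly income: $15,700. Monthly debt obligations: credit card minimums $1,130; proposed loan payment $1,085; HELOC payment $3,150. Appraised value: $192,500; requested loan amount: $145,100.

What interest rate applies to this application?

8.4%

Credit score 653 ≥ 624; Total monthly debts = (1,130 + 1,085 + 3,150) = 5,365. Debt-to-income = 5,365/15,700 = 34.2% — meets 36% limit
LTV: 145,100 ÷ 192,500 = 75.4%, within 90% cap
Credit 653 → row 624–667; LTV 75.4% → column 64.01–76%. Grid cell → 8.4%.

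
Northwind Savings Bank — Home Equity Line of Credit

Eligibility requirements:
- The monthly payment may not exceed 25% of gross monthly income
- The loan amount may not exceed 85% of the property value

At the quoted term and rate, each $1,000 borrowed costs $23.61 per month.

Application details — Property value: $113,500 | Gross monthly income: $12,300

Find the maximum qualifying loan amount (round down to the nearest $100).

Payment cap: 25% × $12,300 = $3,075/month.
At $23.61 per $1,000, that supports 3,075/23.61 × 1,000 ≈ $130,241 → $130,200.
LTV cap: 85% × $113,500 = $96,475 → $96,400.
Binding constraint: loan-to-value.

$96,400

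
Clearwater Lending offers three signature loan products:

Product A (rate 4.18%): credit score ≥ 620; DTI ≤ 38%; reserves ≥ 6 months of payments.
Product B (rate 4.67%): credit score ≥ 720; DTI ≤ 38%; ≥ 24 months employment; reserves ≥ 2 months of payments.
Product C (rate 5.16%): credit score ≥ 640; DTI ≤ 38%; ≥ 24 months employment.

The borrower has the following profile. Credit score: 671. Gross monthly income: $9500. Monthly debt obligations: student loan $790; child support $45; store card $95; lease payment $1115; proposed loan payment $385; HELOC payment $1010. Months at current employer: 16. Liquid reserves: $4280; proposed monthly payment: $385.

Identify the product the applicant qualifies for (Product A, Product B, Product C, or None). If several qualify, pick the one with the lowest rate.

Total debts = (790 + 45 + 95 + 1,115 + 385 + 1,010) = 3,440; DTI = 3,440/9,500 = 36.2%.
Reserves = 4,280/385 = 11.1 months.
Product A: score 671 ≥ 620; DTI 36.2% ≤ 38%; reserves 11.1 ≥ 6 mo → qualifies.
Product B: score 671 < 720; DTI 36.2% ≤ 38%; employment 16 < 24 mo; reserves 11.1 ≥ 2 mo → does not qualify.
Product C: score 671 ≥ 640; DTI 36.2% ≤ 38%; employment 16 < 24 mo → does not qualify.

Product A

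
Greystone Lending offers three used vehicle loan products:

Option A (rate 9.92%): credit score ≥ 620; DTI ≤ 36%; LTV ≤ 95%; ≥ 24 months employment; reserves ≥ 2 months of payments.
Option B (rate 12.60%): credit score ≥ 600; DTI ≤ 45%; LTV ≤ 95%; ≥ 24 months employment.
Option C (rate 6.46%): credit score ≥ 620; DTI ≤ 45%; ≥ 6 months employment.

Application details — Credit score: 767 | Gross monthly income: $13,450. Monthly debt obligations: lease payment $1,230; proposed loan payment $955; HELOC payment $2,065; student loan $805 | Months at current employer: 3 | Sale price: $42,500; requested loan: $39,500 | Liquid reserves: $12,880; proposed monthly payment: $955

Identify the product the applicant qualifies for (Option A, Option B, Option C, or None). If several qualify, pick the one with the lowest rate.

None

Total debts = (1,230 + 955 + 2,065 + 805) = 5,055; DTI = 5,055/13,450 = 37.6%.
LTV = 39,500/42,500 = 92.9%.
Reserves = 12,880/955 = 13.5 months.
Option A: score 767 ≥ 620; DTI 37.6% > 36%; LTV 92.9% ≤ 95%; employment 3 < 24 mo; reserves 13.5 ≥ 2 mo → does not qualify.
Option B: score 767 ≥ 600; DTI 37.6% ≤ 45%; LTV 92.9% ≤ 95%; employment 3 < 24 mo → does not qualify.
Option C: score 767 ≥ 620; DTI 37.6% ≤ 45%; employment 3 < 6 mo → does not qualify.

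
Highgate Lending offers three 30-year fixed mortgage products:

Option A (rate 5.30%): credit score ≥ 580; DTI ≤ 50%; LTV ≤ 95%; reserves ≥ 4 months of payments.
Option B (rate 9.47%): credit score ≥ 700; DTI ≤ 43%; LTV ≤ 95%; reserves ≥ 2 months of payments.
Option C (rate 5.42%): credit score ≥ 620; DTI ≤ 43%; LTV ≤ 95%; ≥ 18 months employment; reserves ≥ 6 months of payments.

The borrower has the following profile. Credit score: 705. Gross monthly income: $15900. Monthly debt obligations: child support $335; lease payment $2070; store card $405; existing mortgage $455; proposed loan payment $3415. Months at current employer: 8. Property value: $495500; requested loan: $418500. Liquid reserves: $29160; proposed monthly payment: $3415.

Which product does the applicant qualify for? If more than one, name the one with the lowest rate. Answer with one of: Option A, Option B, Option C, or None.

Total debts = (335 + 2,070 + 405 + 455 + 3,415) = 6,680; DTI = 6,680/15,900 = 42%.
LTV = 418,500/495,500 = 84.5%.
Reserves = 29,160/3,415 = 8.5 months.
Option A: score 705 ≥ 580; DTI 42% ≤ 50%; LTV 84.5% ≤ 95%; reserves 8.5 ≥ 4 mo → qualifies.
Option B: score 705 ≥ 700; DTI 42% ≤ 43%; LTV 84.5% ≤ 95%; reserves 8.5 ≥ 2 mo → qualifies.
Option C: score 705 ≥ 620; DTI 42% ≤ 43%; LTV 84.5% ≤ 95%; employment 8 < 18 mo; reserves 8.5 ≥ 6 mo → does not qualify.
Qualifying: Option A, Option B. Lowest rate is 5.30% → Option A.

Option A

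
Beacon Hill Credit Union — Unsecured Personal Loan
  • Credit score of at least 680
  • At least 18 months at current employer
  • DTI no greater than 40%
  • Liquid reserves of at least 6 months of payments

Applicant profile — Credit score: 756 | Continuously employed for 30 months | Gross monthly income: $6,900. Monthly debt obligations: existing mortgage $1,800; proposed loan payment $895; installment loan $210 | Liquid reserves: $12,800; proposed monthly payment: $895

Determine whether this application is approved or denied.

Credit score 756 ≥ 680 (meets)
Employment 30 ≥ 18 months
Total monthly debts = (1,800 + 895 + 210) = 2,905. Debt-to-income = 2,905/6,900 = 42.1% — over 40% limit
Reserves: 12,800 ÷ 895 = 14.3 months (meets 6-month minimum)
Fails on DTI.

Denied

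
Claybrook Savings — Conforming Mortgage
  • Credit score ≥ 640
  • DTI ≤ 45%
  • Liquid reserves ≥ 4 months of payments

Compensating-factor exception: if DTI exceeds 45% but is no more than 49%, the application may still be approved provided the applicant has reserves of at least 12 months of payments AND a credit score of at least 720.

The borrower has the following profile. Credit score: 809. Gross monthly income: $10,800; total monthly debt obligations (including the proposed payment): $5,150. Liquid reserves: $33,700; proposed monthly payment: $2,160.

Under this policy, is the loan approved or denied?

Approved

Credit score 809 ≥ 640 (meets base)
DTI = 5,150/10,800 = 47.7% > 45% — standard DTI limit exceeded.
Reserves: 33,700 ÷ 2,160 = 15.6 months (meets 4-month minimum)
DTI 47.7% is within the 45%–49% exception band; checking compensating factors.
Reserves 15.6 ≥ 12 months; credit score 809 ≥ 720.
Both compensating conditions met → exception applies.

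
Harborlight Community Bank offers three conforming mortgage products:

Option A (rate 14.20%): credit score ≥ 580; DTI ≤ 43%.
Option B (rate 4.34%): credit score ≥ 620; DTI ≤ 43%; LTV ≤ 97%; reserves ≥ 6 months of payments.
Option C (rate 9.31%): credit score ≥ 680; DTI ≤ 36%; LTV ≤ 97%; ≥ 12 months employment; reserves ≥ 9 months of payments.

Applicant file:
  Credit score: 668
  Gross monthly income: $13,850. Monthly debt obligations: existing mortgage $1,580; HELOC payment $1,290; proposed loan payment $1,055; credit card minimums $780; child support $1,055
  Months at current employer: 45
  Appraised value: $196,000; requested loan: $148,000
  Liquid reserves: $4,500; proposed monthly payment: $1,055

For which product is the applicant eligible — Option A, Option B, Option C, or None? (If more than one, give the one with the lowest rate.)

Option A

Total debts = (1,580 + 1,290 + 1,055 + 780 + 1,055) = 5,760; DTI = 5,760/13,850 = 41.6%.
LTV = 148,000/196,000 = 75.5%.
Reserves = 4,500/1,055 = 4.3 months.
Option A: score 668 ≥ 580; DTI 41.6% ≤ 43% → qualifies.
Option B: score 668 ≥ 620; DTI 41.6% ≤ 43%; LTV 75.5% ≤ 97%; reserves 4.3 < 6 mo → does not qualify.
Option C: score 668 < 680; DTI 41.6% > 36%; LTV 75.5% ≤ 97%; employment 45 ≥ 12 mo; reserves 4.3 < 9 mo → does not qualify.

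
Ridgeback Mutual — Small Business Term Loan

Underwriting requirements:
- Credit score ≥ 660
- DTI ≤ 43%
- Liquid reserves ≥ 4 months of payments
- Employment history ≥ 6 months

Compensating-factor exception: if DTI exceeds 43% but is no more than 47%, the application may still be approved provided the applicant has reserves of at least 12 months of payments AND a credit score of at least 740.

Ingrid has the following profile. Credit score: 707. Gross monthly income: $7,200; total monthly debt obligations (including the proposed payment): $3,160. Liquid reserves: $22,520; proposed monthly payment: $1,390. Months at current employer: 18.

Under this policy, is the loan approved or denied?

Denied

Credit score 707 ≥ 660 (meets base)
DTI = 3,160/7,200 = 43.9% > 43% — standard DTI limit exceeded.
Liquid reserves cover 22,520/1,390 = 16.2 months — ≥ 4 required
Employment 18 ≥ 6 months
43.9% falls in the override range (43%–47%), so the compensating-factor test applies.
Reserves 16.2 ≥ 12 months; credit score 707 < 740.
Override conditions not both satisfied; exception does not apply.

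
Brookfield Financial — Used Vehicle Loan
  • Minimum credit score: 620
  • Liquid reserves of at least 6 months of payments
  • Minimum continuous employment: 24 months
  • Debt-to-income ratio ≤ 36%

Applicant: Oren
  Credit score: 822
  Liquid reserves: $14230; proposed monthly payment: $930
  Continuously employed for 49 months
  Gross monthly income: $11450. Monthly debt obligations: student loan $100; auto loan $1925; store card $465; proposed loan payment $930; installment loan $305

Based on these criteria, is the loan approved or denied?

Credit score 822 ≥ 620 (meets)
Liquid reserves cover 14,230/930 = 15.3 months — ≥ 6 required
Employment 49 ≥ 24 months
Total monthly debts = (100 + 1,925 + 465 + 930 + 305) = 3,725. Debt-to-income = 3,725/11,450 = 32.5% — meets 36% limit
All criteria satisfied.

Approved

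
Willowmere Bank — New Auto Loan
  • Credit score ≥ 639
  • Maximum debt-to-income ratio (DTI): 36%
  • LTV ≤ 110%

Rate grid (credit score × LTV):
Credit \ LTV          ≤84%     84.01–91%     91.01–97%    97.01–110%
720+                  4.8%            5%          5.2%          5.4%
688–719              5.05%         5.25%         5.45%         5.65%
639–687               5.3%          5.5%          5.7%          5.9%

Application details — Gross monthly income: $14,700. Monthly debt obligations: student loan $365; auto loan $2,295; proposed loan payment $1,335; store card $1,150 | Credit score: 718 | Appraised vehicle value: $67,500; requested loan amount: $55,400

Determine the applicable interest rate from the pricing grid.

5.05%

Credit score 718 ≥ 639; Total monthly debts = (365 + 2,295 + 1,335 + 1,150) = 5,145. Debt-to-income = 5,145/14,700 = 35% — meets 36% limit
Loan-to-value = 55,400/67,500 = 82.1% — pass (110% max)
Row: 718 falls in 688–719. Column: 82.1% falls in ≤84%. Rate = 5.05%.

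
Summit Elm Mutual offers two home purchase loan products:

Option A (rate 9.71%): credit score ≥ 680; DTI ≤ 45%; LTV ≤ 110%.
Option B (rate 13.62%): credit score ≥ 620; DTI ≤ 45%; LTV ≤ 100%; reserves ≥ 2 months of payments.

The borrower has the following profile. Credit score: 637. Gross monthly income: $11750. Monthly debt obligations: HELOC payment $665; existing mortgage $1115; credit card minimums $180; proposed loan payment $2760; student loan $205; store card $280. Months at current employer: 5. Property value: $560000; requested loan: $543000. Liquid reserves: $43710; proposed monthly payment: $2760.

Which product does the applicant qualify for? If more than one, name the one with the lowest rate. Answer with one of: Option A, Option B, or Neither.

Option B

Total debts = (665 + 1,115 + 180 + 2,760 + 205 + 280) = 5,205; DTI = 5,205/11,750 = 44.3%.
LTV = 543,000/560,000 = 97%.
Reserves = 43,710/2,760 = 15.8 months.
Option A: score 637 < 680; DTI 44.3% ≤ 45%; LTV 97% ≤ 110% → does not qualify.
Option B: score 637 ≥ 620; DTI 44.3% ≤ 45%; LTV 97% ≤ 100%; reserves 15.8 ≥ 2 mo → qualifies.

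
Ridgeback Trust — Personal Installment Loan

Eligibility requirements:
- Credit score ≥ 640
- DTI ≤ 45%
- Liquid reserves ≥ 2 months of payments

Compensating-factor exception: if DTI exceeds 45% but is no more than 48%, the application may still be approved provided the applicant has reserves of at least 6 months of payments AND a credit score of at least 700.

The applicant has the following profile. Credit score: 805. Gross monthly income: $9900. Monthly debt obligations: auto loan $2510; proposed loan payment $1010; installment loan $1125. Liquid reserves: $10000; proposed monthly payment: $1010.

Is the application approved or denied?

Approved

Credit score 805 ≥ 640 (meets base)
Total debts = (2,510 + 1,010 + 1,125) = 4,645. DTI: 4,645 ÷ 9,900 = 46.9%, over the 45% base limit.
Liquid reserves cover 10,000/1,010 = 9.9 months — ≥ 2 required
DTI 46.9% is within the 45%–48% exception band; checking compensating factors.
Reserves 9.9 ≥ 6 months; credit score 805 ≥ 700.
Both override conditions satisfied; DTI exception granted.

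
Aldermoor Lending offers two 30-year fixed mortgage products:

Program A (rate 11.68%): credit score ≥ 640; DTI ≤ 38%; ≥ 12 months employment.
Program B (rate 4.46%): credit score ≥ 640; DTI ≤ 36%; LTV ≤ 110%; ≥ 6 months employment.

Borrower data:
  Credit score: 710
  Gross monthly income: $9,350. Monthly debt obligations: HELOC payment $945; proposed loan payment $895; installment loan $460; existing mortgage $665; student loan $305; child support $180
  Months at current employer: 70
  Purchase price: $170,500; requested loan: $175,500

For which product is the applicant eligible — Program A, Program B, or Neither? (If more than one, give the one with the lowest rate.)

Total debts = (945 + 895 + 460 + 665 + 305 + 180) = 3,450; DTI = 3,450/9,350 = 36.9%.
LTV = 175,500/170,500 = 102.9%.
Program A: score 710 ≥ 640; DTI 36.9% ≤ 38%; employment 70 ≥ 12 mo → qualifies.
Program B: score 710 ≥ 640; DTI 36.9% > 36%; LTV 102.9% ≤ 110%; employment 70 ≥ 6 mo → does not qualify.

Program A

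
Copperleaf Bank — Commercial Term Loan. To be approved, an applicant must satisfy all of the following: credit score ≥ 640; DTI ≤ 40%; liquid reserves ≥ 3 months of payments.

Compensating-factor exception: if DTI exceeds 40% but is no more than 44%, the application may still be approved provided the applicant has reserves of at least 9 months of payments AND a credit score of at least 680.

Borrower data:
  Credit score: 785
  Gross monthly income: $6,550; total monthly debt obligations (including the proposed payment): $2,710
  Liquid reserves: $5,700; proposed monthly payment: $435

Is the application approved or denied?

Credit score 785 ≥ 640 (meets base)
DTI: 2,710 ÷ 6,550 = 41.4%, over the 40% base limit.
Reserves: 5,700 ÷ 435 = 13.1 months (meets 3-month minimum)
41.4% falls in the override range (40%–44%), so the compensating-factor test applies.
Reserves 13.1 ≥ 9 months; credit score 785 ≥ 680.
Both override conditions satisfied; DTI exception granted.

Approved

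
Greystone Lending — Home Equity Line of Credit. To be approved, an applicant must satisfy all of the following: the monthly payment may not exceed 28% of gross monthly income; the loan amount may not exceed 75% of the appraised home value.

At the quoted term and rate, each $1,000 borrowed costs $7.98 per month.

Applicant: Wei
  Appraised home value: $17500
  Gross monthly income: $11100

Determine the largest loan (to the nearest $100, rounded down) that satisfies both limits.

Payment cap: 28% × $11,100 = $3,108/month.
At $7.98 per $1,000, that supports 3,108/7.98 × 1,000 ≈ $389,473 → $389,400.
LTV cap: 75% × $17,500 = $13,125 → $13,100.
Binding constraint: loan-to-value.

$13,100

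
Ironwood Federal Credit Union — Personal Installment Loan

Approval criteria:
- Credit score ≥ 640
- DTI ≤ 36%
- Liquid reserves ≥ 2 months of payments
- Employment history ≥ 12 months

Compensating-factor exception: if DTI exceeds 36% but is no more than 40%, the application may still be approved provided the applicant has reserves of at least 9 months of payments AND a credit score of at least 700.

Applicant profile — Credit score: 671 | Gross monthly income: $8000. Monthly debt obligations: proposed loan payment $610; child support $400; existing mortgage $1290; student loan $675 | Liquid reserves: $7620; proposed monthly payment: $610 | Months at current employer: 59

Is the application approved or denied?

Credit score 671 ≥ 640 (meets base)
Total debts = (610 + 400 + 1,290 + 675) = 2,975. DTI: 2,975 ÷ 8,000 = 37.2%, over the 36% base limit.
Reserves = 7,620/610 = 12.5 months ≥ 2
Employment 59 ≥ 12 months
37.2% falls in the override range (36%–40%), so the compensating-factor test applies.
Reserves 12.5 ≥ 9 months; credit score 671 < 700.
Compensating-factor requirement not fully met.

Denied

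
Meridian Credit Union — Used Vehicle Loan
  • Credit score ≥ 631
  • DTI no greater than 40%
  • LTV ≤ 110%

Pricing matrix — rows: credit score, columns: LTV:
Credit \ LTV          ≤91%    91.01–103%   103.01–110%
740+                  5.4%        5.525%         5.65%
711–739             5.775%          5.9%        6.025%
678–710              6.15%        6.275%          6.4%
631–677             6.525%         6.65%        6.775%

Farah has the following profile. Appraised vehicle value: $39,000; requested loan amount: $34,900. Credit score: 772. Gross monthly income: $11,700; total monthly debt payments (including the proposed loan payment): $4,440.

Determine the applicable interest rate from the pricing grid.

Credit score 772 ≥ 631; DTI = 4,440/11,700 = 37.9% ≤ 40%
LTV = 34,900/39,000 = 89.5% ≤ 110%
Row: 772 falls in 740+. Column: 89.5% falls in ≤91%. Rate = 5.4%.

5.4%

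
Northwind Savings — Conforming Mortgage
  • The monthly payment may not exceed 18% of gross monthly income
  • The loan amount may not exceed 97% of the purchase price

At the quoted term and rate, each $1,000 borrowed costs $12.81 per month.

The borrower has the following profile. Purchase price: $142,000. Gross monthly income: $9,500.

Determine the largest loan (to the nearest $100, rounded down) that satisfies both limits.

$133,400

Payment cap: 18% × $9,500 = $1,710/month.
At $12.81 per $1,000, that supports 1,710/12.81 × 1,000 ≈ $133,489 → $133,400.
LTV cap: 97% × $142,000 = $137,740 → $137,700.
Binding constraint: payment-to-income.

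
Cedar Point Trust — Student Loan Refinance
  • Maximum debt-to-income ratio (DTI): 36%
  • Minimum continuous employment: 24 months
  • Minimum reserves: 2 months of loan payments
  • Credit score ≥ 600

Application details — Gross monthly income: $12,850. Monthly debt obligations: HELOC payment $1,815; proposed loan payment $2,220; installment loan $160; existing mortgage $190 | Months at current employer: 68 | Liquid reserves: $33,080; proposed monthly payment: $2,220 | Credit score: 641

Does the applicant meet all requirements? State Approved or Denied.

Total monthly debts = (1,815 + 2,220 + 160 + 190) = 4,385. Debt-to-income = 4,385/12,850 = 34.1% — meets 36% limit
Employment 68 ≥ 24 months
Reserves: 33,080 ÷ 2,220 = 14.9 months (meets 2-month minimum)
Credit score 641 ≥ 600 (meets)
All criteria satisfied.

Approved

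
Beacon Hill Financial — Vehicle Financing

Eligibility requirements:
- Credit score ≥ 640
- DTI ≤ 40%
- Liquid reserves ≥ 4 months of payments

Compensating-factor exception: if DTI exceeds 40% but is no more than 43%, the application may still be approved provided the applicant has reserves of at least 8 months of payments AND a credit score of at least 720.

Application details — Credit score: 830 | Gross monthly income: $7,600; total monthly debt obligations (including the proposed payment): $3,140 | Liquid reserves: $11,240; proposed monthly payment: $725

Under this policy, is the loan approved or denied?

Credit score 830 ≥ 640 (meets base)
DTI: 3,140 ÷ 7,600 = 41.3%, over the 40% base limit.
Reserves = 11,240/725 = 15.5 months ≥ 4
DTI 41.3% is within the 40%–43% exception band; checking compensating factors.
Override check — reserves: 15.5 mo (ok); score: 830 (ok).
Both override conditions satisfied; DTI exception granted.

Approved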